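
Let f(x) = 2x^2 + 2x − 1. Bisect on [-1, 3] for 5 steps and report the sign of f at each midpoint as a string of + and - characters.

+-+-+

f(1) = 3 > 0, so the root lies in [-1, 1]
f(0) = -1 < 0, so the root lies in [0, 1]
f(0.5) = 0.5 > 0, so the root lies in [0, 0.5]
f(0.25) = -0.375 < 0, so the root lies in [0.25, 0.5]
f(0.375) = 0.0312 > 0, so the root lies in [0.25, 0.375]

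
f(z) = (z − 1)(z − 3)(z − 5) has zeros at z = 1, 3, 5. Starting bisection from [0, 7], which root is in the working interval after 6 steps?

z = 3.5 gives f = -1.875, negative; keep [3.5, 7]
z = 5.25 gives f = 2.390625, positive; keep [3.5, 5.25]
z = 4.375 gives f = -2.900391, negative; keep [4.375, 5.25]
z = 4.8125 gives f = -1.2957, negative; keep [4.8125, 5.25]
z = 5.03125 gives f = 0.2559, positive; keep [4.8125, 5.03125]
z = 4.921875 gives f = -0.5889, negative; keep [4.921875, 5.03125]

5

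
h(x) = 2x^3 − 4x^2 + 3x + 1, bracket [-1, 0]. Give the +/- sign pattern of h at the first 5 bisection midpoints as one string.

m = -0.5, h(m) = -1.75 (−); new bracket [-0.5, 0]
m = -0.25, h(m) = -0.03125 (−); new bracket [-0.25, 0]
m = -0.125, h(m) = 0.558594 (+); new bracket [-0.25, -0.125]
m = -0.1875, h(m) = 0.2837 (+); new bracket [-0.25, -0.1875]
m = -0.21875, h(m) = 0.1314 (+); new bracket [-0.25, -0.21875]

--+++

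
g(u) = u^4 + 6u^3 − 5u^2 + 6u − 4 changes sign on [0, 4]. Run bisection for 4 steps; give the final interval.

u = 2 gives g = 52, positive; keep [0, 2]
u = 1 gives g = 4, positive; keep [0, 1]
u = 0.5 gives g = -1.4375, negative; keep [0.5, 1]
u = 0.75 gives g = 0.5352, positive; keep [0.5, 0.75]

[0.5, 0.75]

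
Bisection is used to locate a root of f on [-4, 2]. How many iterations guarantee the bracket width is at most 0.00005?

Width after n steps is 6/2^n. Need 2^n ≥ 6/0.00005 = 120000.
2^16 = 65536 < 120000 ≤ 2^17 = 131072, so n = 17.

17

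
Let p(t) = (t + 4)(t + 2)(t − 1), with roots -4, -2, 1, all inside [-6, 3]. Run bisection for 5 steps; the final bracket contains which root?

midpoint -1.5: p = -3.125 < 0 → [-1.5, 3]
midpoint 0.75: p = -3.265625 < 0 → [0.75, 3]
midpoint 1.875: p = 19.919922 > 0 → [0.75, 1.875]
midpoint 1.3125: p = 5.4993 > 0 → [0.75, 1.3125]
midpoint 1.03125: p = 0.4766 > 0 → [0.75, 1.03125]

1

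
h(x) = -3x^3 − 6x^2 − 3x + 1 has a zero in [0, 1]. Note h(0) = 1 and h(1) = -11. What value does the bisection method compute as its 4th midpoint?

m = 0.5, h(m) = -2.375 (−); new bracket [0, 0.5]
m = 0.25, h(m) = -0.171875 (−); new bracket [0, 0.25]
m = 0.125, h(m) = 0.525391 (+); new bracket [0.125, 0.25]
m = 0.1875, h(m) = 0.2068 (+); new bracket [0.1875, 0.25]

0.1875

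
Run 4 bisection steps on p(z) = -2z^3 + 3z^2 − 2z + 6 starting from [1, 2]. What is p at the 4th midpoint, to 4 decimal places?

0.3218

m = 1.5, p(m) = 3 (+); new bracket [1.5, 2]
m = 1.75, p(m) = 0.96875 (+); new bracket [1.75, 2]
m = 1.875, p(m) = -0.386719 (−); new bracket [1.75, 1.875]
m = 1.8125, p(m) = 0.3218 (+); new bracket [1.8125, 1.875]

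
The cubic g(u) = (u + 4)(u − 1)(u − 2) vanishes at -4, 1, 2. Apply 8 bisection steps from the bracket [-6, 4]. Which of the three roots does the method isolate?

m = -1, g(m) = 18 (+); new bracket [-6, -1]
m = -3.5, g(m) = 12.375 (+); new bracket [-6, -3.5]
m = -4.75, g(m) = -29.109375 (−); new bracket [-4.75, -3.5]
m = -4.125, g(m) = -3.9238 (−); new bracket [-4.125, -3.5]
m = -3.8125, g(m) = 5.2449 (+); new bracket [-4.125, -3.8125]
m = -3.96875, g(m) = 0.9268 (+); new bracket [-4.125, -3.96875]
m = -4.046875, g(m) = -1.4305 (−); new bracket [-4.046875, -3.96875]
m = -4.0078125, g(m) = -0.235 (−); new bracket [-4.0078125, -3.96875]

-4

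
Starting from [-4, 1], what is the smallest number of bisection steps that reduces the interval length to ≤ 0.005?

Width after n steps is 5/2^n. Need 2^n ≥ 5/0.005 = 1000.
2^9 = 512 < 1000 ≤ 2^10 = 1024, so n = 10.

10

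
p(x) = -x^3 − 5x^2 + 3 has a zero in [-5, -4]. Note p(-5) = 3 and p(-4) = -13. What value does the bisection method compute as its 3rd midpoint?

midpoint -4.5: p = -7.125 < 0 → [-5, -4.5]
midpoint -4.75: p = -2.640625 < 0 → [-5, -4.75]
midpoint -4.875: p = 0.029297 > 0 → [-4.875, -4.75]

-4.875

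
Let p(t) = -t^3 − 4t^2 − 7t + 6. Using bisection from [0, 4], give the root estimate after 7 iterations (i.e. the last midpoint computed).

midpoint 2: p = -32 < 0 → [0, 2]
midpoint 1: p = -6 < 0 → [0, 1]
midpoint 0.5: p = 1.375 > 0 → [0.5, 1]
midpoint 0.75: p = -1.9219 < 0 → [0.5, 0.75]
midpoint 0.625: p = -0.1816 < 0 → [0.5, 0.625]
midpoint 0.5625: p = 0.6189 > 0 → [0.5625, 0.625]
midpoint 0.59375: p = 0.2243 > 0 → [0.59375, 0.625]

0.59375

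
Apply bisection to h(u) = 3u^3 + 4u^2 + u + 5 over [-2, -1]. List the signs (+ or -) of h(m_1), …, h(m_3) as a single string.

+-+

u = -1.5 gives h = 2.375, positive; keep [-2, -1.5]
u = -1.75 gives h = -0.578125, negative; keep [-1.75, -1.5]
u = -1.625 gives h = 1.064453, positive; keep [-1.75, -1.625]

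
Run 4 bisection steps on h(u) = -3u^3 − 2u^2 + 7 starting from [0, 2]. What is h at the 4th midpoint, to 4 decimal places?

0.1973

m = 1, h(m) = 2 (+); new bracket [1, 2]
m = 1.5, h(m) = -7.625 (−); new bracket [1, 1.5]
m = 1.25, h(m) = -1.984375 (−); new bracket [1, 1.25]
m = 1.125, h(m) = 0.1973 (+); new bracket [1.125, 1.25]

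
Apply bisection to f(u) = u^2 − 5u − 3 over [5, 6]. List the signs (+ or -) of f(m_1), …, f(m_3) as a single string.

midpoint 5.5: f = -0.25 < 0 → [5.5, 6]
midpoint 5.75: f = 1.3125 > 0 → [5.5, 5.75]
midpoint 5.625: f = 0.515625 > 0 → [5.5, 5.625]

-++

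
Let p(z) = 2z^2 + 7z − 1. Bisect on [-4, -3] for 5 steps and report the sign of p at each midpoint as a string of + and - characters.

m = -3.5, p(m) = -1 (−); new bracket [-4, -3.5]
m = -3.75, p(m) = 0.875 (+); new bracket [-3.75, -3.5]
m = -3.625, p(m) = -0.09375 (−); new bracket [-3.75, -3.625]
m = -3.6875, p(m) = 0.3828 (+); new bracket [-3.6875, -3.625]
m = -3.65625, p(m) = 0.1426 (+); new bracket [-3.65625, -3.625]

-+-++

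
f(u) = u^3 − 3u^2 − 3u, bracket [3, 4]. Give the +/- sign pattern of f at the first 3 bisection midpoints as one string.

u = 3.5 gives f = -4.375, negative; keep [3.5, 4]
u = 3.75 gives f = -0.703125, negative; keep [3.75, 4]
u = 3.875 gives f = 1.513672, positive; keep [3.75, 3.875]

--+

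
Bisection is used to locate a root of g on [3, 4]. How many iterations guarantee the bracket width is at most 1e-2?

7

Width after n steps is 1/2^n. Need 2^n ≥ 1/1e-2 = 100.
2^6 = 64 < 100 ≤ 2^7 = 128, so n = 7.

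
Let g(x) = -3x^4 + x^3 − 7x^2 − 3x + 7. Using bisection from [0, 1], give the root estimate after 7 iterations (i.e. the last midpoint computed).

x = 0.5 gives g = 3.6875, positive; keep [0.5, 1]
x = 0.75 gives g = 0.285156, positive; keep [0.75, 1]
x = 0.875 gives g = -2.072998, negative; keep [0.75, 0.875]
x = 0.8125 gives g = -0.8296, negative; keep [0.75, 0.8125]
x = 0.78125 gives g = -0.257, negative; keep [0.75, 0.78125]
x = 0.765625 gives g = 0.0178, positive; keep [0.765625, 0.78125]
x = 0.7734375 gives g = -0.1186, negative; keep [0.765625, 0.7734375]

0.7734375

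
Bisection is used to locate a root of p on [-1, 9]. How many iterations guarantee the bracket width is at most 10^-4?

17

Width after n steps is 10/2^n. Need 2^n ≥ 10/10^-4 = 100000.
2^16 = 65536 < 100000 ≤ 2^17 = 131072, so n = 17.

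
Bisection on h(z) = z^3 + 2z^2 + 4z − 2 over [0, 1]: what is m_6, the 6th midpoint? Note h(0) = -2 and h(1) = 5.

z = 0.5 gives h = 0.625, positive; keep [0, 0.5]
z = 0.25 gives h = -0.859375, negative; keep [0.25, 0.5]
z = 0.375 gives h = -0.166016, negative; keep [0.375, 0.5]
z = 0.4375 gives h = 0.2166, positive; keep [0.375, 0.4375]
z = 0.40625 gives h = 0.0221, positive; keep [0.375, 0.40625]
z = 0.390625 gives h = -0.0727, negative; keep [0.390625, 0.40625]

0.390625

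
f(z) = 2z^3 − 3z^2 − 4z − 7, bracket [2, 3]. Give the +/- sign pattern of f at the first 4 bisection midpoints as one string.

-+--

f(2.5) = -4.5 < 0, so the root lies in [2.5, 3]
f(2.75) = 0.90625 > 0, so the root lies in [2.5, 2.75]
f(2.625) = -1.996094 < 0, so the root lies in [2.625, 2.75]
f(2.6875) = -0.5962 < 0, so the root lies in [2.6875, 2.75]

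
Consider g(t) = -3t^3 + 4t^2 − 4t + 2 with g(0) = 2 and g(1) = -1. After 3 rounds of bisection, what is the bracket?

g(0.5) = 0.625 > 0, so the root lies in [0.5, 1]
g(0.75) = -0.015625 < 0, so the root lies in [0.5, 0.75]
g(0.625) = 0.330078 > 0, so the root lies in [0.625, 0.75]

[0.625, 0.75]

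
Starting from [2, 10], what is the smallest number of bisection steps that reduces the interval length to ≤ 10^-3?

13

Width after n steps is 8/2^n. Need 2^n ≥ 8/10^-3 = 8000.
2^12 = 4096 < 8000 ≤ 2^13 = 8192, so n = 13.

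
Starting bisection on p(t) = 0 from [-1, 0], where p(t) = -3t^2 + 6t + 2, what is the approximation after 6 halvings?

p(-0.5) = -1.75 < 0, so the root lies in [-0.5, 0]
p(-0.25) = 0.3125 > 0, so the root lies in [-0.5, -0.25]
p(-0.375) = -0.671875 < 0, so the root lies in [-0.375, -0.25]
p(-0.3125) = -0.168 < 0, so the root lies in [-0.3125, -0.25]
p(-0.28125) = 0.0752 > 0, so the root lies in [-0.3125, -0.28125]
p(-0.296875) = -0.0457 < 0, so the root lies in [-0.296875, -0.28125]

-0.296875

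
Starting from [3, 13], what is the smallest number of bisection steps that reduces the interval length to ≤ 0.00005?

18

Width after n steps is 10/2^n. Need 2^n ≥ 10/0.00005 = 200000.
2^17 = 131072 < 200000 ≤ 2^18 = 262144, so n = 18.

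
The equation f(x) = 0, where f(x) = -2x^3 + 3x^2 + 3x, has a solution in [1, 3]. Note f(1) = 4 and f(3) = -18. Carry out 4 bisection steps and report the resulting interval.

m = 2, f(m) = 2 (+); new bracket [2, 3]
m = 2.5, f(m) = -5 (−); new bracket [2, 2.5]
m = 2.25, f(m) = -0.84375 (−); new bracket [2, 2.25]
m = 2.125, f(m) = 0.7305 (+); new bracket [2.125, 2.25]

[2.125, 2.25]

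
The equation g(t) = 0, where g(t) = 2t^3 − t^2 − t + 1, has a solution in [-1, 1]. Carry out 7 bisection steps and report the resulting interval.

g(0) = 1 > 0, so the root lies in [-1, 0]
g(-0.5) = 1 > 0, so the root lies in [-1, -0.5]
g(-0.75) = 0.34375 > 0, so the root lies in [-1, -0.75]
g(-0.875) = -0.2305 < 0, so the root lies in [-0.875, -0.75]
g(-0.8125) = 0.0796 > 0, so the root lies in [-0.875, -0.8125]
g(-0.84375) = -0.0695 < 0, so the root lies in [-0.84375, -0.8125]
g(-0.828125) = 0.0065 > 0, so the root lies in [-0.84375, -0.828125]

[-0.84375, -0.828125]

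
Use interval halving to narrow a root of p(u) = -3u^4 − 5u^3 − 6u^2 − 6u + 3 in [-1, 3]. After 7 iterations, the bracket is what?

midpoint 1: p = -17 < 0 → [-1, 1]
midpoint 0: p = 3 > 0 → [0, 1]
midpoint 0.5: p = -2.3125 < 0 → [0, 0.5]
midpoint 0.25: p = 1.0352 > 0 → [0.25, 0.5]
midpoint 0.375: p = -0.4167 < 0 → [0.25, 0.375]
midpoint 0.3125: p = 0.3579 > 0 → [0.3125, 0.375]
midpoint 0.34375: p = -0.0165 < 0 → [0.3125, 0.34375]

[0.3125, 0.34375]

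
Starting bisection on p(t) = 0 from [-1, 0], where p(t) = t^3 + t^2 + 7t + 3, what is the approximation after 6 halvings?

p(-0.5) = -0.375 < 0, so the root lies in [-0.5, 0]
p(-0.25) = 1.296875 > 0, so the root lies in [-0.5, -0.25]
p(-0.375) = 0.462891 > 0, so the root lies in [-0.5, -0.375]
p(-0.4375) = 0.0452 > 0, so the root lies in [-0.5, -0.4375]
p(-0.46875) = -0.1645 < 0, so the root lies in [-0.46875, -0.4375]
p(-0.453125) = -0.0596 < 0, so the root lies in [-0.453125, -0.4375]

-0.453125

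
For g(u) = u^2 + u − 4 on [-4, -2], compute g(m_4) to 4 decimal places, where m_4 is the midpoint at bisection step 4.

m = -3, g(m) = 2 (+); new bracket [-3, -2]
m = -2.5, g(m) = -0.25 (−); new bracket [-3, -2.5]
m = -2.75, g(m) = 0.8125 (+); new bracket [-2.75, -2.5]
m = -2.625, g(m) = 0.2656 (+); new bracket [-2.625, -2.5]

0.2656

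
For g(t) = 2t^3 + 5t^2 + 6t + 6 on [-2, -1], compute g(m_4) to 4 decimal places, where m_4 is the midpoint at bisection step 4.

m = -1.5, g(m) = 1.5 (+); new bracket [-2, -1.5]
m = -1.75, g(m) = 0.09375 (+); new bracket [-2, -1.75]
m = -1.875, g(m) = -0.855469 (−); new bracket [-1.875, -1.75]
m = -1.8125, g(m) = -0.3579 (−); new bracket [-1.8125, -1.75]

-0.3579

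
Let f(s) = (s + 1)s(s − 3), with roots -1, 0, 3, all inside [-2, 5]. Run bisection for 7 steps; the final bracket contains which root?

midpoint 1.5: f = -5.625 < 0 → [1.5, 5]
midpoint 3.25: f = 3.453125 > 0 → [1.5, 3.25]
midpoint 2.375: f = -5.009766 < 0 → [2.375, 3.25]
midpoint 2.8125: f = -2.0105 < 0 → [2.8125, 3.25]
midpoint 3.03125: f = 0.3819 > 0 → [2.8125, 3.03125]
midpoint 2.921875: f = -0.8953 < 0 → [2.921875, 3.03125]
midpoint 2.9765625: f = -0.2774 < 0 → [2.9765625, 3.03125]

3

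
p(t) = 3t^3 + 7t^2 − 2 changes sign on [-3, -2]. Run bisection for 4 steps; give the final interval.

[-2.25, -2.1875]

midpoint -2.5: p = -5.125 < 0 → [-2.5, -2]
midpoint -2.25: p = -0.734375 < 0 → [-2.25, -2]
midpoint -2.125: p = 0.822266 > 0 → [-2.25, -2.125]
midpoint -2.1875: p = 0.0935 > 0 → [-2.25, -2.1875]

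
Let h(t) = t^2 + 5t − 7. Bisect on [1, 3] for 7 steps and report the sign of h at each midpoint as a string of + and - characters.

+++-+++

t = 2 gives h = 7, positive; keep [1, 2]
t = 1.5 gives h = 2.75, positive; keep [1, 1.5]
t = 1.25 gives h = 0.8125, positive; keep [1, 1.25]
t = 1.125 gives h = -0.1094, negative; keep [1.125, 1.25]
t = 1.1875 gives h = 0.3477, positive; keep [1.125, 1.1875]
t = 1.15625 gives h = 0.1182, positive; keep [1.125, 1.15625]
t = 1.140625 gives h = 0.0042, positive; keep [1.125, 1.140625]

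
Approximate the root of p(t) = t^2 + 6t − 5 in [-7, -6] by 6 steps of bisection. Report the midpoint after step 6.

p(-6.5) = -1.75 < 0, so the root lies in [-7, -6.5]
p(-6.75) = 0.0625 > 0, so the root lies in [-6.75, -6.5]
p(-6.625) = -0.859375 < 0, so the root lies in [-6.75, -6.625]
p(-6.6875) = -0.4023 < 0, so the root lies in [-6.75, -6.6875]
p(-6.71875) = -0.1709 < 0, so the root lies in [-6.75, -6.71875]
p(-6.734375) = -0.0544 < 0, so the root lies in [-6.75, -6.734375]

-6.734375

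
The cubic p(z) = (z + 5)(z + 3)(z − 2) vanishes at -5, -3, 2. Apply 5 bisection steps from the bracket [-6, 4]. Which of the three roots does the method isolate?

p(-1) = -24 < 0, so the root lies in [-1, 4]
p(1.5) = -14.625 < 0, so the root lies in [1.5, 4]
p(2.75) = 33.421875 > 0, so the root lies in [1.5, 2.75]
p(2.125) = 4.5645 > 0, so the root lies in [1.5, 2.125]
p(1.8125) = -6.1472 < 0, so the root lies in [1.8125, 2.125]

2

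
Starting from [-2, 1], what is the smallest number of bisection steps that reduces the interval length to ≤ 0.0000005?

23

Width after n steps is 3/2^n. Need 2^n ≥ 3/0.0000005 = 6000000.
2^22 = 4194304 < 6000000 ≤ 2^23 = 8388608, so n = 23.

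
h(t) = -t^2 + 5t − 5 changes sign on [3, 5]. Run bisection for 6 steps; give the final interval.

[3.59375, 3.625]

t = 4 gives h = -1, negative; keep [3, 4]
t = 3.5 gives h = 0.25, positive; keep [3.5, 4]
t = 3.75 gives h = -0.3125, negative; keep [3.5, 3.75]
t = 3.625 gives h = -0.0156, negative; keep [3.5, 3.625]
t = 3.5625 gives h = 0.1211, positive; keep [3.5625, 3.625]
t = 3.59375 gives h = 0.0537, positive; keep [3.59375, 3.625]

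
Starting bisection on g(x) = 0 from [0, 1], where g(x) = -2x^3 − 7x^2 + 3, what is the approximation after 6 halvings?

0.609375

x = 0.5 gives g = 1, positive; keep [0.5, 1]
x = 0.75 gives g = -1.78125, negative; keep [0.5, 0.75]
x = 0.625 gives g = -0.222656, negative; keep [0.5, 0.625]
x = 0.5625 gives g = 0.4292, positive; keep [0.5625, 0.625]
x = 0.59375 gives g = 0.1136, positive; keep [0.59375, 0.625]
x = 0.609375 gives g = -0.0519, negative; keep [0.59375, 0.609375]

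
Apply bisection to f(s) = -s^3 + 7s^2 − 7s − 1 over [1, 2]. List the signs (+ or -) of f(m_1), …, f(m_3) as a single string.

m = 1.5, f(m) = 0.875 (+); new bracket [1, 1.5]
m = 1.25, f(m) = -0.765625 (−); new bracket [1.25, 1.5]
m = 1.375, f(m) = 0.009766 (+); new bracket [1.25, 1.375]

+-+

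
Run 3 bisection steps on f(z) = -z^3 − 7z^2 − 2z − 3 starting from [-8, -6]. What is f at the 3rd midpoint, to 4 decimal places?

-0.8906

z = -7 gives f = 11, positive; keep [-7, -6]
z = -6.5 gives f = -11.125, negative; keep [-7, -6.5]
z = -6.75 gives f = -0.890625, negative; keep [-7, -6.75]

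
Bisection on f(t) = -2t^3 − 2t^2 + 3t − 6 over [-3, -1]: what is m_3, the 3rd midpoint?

-2.25

m = -2, f(m) = -4 (−); new bracket [-3, -2]
m = -2.5, f(m) = 5.25 (+); new bracket [-2.5, -2]
m = -2.25, f(m) = -0.09375 (−); new bracket [-2.5, -2.25]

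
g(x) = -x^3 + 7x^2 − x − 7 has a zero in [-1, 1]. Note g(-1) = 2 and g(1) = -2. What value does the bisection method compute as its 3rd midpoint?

-0.75

midpoint 0: g = -7 < 0 → [-1, 0]
midpoint -0.5: g = -4.625 < 0 → [-1, -0.5]
midpoint -0.75: g = -1.890625 < 0 → [-1, -0.75]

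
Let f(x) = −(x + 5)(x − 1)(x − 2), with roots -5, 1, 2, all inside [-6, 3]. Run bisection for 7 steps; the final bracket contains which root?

-5

m = -1.5, f(m) = -30.625 (−); new bracket [-6, -1.5]
m = -3.75, f(m) = -34.140625 (−); new bracket [-6, -3.75]
m = -4.875, f(m) = -5.048828 (−); new bracket [-6, -4.875]
m = -5.4375, f(m) = 20.947 (+); new bracket [-5.4375, -4.875]
m = -5.15625, f(m) = 6.8837 (+); new bracket [-5.15625, -4.875]
m = -5.015625, f(m) = 0.6594 (+); new bracket [-5.015625, -4.875]
m = -4.9453125, f(m) = -2.2582 (−); new bracket [-5.015625, -4.9453125]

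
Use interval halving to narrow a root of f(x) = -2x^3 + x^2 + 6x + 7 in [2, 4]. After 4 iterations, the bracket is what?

midpoint 3: f = -20 < 0 → [2, 3]
midpoint 2.5: f = -3 < 0 → [2, 2.5]
midpoint 2.25: f = 2.78125 > 0 → [2.25, 2.5]
midpoint 2.375: f = 0.0977 > 0 → [2.375, 2.5]

[2.375, 2.5]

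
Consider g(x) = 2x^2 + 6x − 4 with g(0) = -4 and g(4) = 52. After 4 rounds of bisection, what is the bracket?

[0.5, 0.75]

x = 2 gives g = 16, positive; keep [0, 2]
x = 1 gives g = 4, positive; keep [0, 1]
x = 0.5 gives g = -0.5, negative; keep [0.5, 1]
x = 0.75 gives g = 1.625, positive; keep [0.5, 0.75]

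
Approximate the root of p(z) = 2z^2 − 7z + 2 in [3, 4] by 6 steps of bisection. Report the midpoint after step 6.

z = 3.5 gives p = 2, positive; keep [3, 3.5]
z = 3.25 gives p = 0.375, positive; keep [3, 3.25]
z = 3.125 gives p = -0.34375, negative; keep [3.125, 3.25]
z = 3.1875 gives p = 0.0078, positive; keep [3.125, 3.1875]
z = 3.15625 gives p = -0.1699, negative; keep [3.15625, 3.1875]
z = 3.171875 gives p = -0.0815, negative; keep [3.171875, 3.1875]

3.171875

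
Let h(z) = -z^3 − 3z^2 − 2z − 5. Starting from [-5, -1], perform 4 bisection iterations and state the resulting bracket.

[-3, -2.75]

midpoint -3: h = 1 > 0 → [-3, -1]
midpoint -2: h = -5 < 0 → [-3, -2]
midpoint -2.5: h = -3.125 < 0 → [-3, -2.5]
midpoint -2.75: h = -1.3906 < 0 → [-3, -2.75]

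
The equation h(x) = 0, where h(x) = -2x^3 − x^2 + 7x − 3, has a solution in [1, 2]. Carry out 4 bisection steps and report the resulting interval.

x = 1.5 gives h = -1.5, negative; keep [1, 1.5]
x = 1.25 gives h = 0.28125, positive; keep [1.25, 1.5]
x = 1.375 gives h = -0.464844, negative; keep [1.25, 1.375]
x = 1.3125 gives h = -0.0571, negative; keep [1.25, 1.3125]

[1.25, 1.3125]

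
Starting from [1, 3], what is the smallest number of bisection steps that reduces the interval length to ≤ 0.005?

Width after n steps is 2/2^n. Need 2^n ≥ 2/0.005 = 400.
2^8 = 256 < 400 ≤ 2^9 = 512, so n = 9.

9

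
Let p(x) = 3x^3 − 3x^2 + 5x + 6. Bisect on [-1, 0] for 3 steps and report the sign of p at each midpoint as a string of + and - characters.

m = -0.5, p(m) = 2.375 (+); new bracket [-1, -0.5]
m = -0.75, p(m) = -0.703125 (−); new bracket [-0.75, -0.5]
m = -0.625, p(m) = 0.970703 (+); new bracket [-0.75, -0.625]

+-+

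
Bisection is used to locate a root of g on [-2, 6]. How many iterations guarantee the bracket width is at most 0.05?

Width after n steps is 8/2^n. Need 2^n ≥ 8/0.05 = 160.
2^7 = 128 < 160 ≤ 2^8 = 256, so n = 8.

8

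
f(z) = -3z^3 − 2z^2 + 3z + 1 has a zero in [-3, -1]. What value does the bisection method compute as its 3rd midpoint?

-1.25

z = -2 gives f = 11, positive; keep [-2, -1]
z = -1.5 gives f = 2.125, positive; keep [-1.5, -1]
z = -1.25 gives f = -0.015625, negative; keep [-1.5, -1.25]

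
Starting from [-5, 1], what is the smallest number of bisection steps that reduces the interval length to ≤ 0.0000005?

24

Width after n steps is 6/2^n. Need 2^n ≥ 6/0.0000005 = 12000000.
2^23 = 8388608 < 12000000 ≤ 2^24 = 16777216, so n = 24.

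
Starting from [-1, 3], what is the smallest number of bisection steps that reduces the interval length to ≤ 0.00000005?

27

Width after n steps is 4/2^n. Need 2^n ≥ 4/0.00000005 = 80000000.
2^26 = 67108864 < 80000000 ≤ 2^27 = 134217728, so n = 27.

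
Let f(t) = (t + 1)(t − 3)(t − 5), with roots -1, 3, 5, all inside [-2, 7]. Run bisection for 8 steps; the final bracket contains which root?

midpoint 2.5: f = 4.375 > 0 → [-2, 2.5]
midpoint 0.25: f = 16.328125 > 0 → [-2, 0.25]
midpoint -0.875: f = 2.845703 > 0 → [-2, -0.875]
midpoint -1.4375: f = -12.4978 < 0 → [-1.4375, -0.875]
midpoint -1.15625: f = -3.998 < 0 → [-1.15625, -0.875]
midpoint -1.015625: f = -0.3774 < 0 → [-1.015625, -0.875]
midpoint -0.9453125: f = 1.2828 > 0 → [-1.015625, -0.9453125]
midpoint -0.98046875: f = 0.4649 > 0 → [-1.015625, -0.98046875]

-1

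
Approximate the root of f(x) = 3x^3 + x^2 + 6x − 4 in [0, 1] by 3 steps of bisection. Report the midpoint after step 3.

x = 0.5 gives f = -0.375, negative; keep [0.5, 1]
x = 0.75 gives f = 2.328125, positive; keep [0.5, 0.75]
x = 0.625 gives f = 0.873047, positive; keep [0.5, 0.625]

0.625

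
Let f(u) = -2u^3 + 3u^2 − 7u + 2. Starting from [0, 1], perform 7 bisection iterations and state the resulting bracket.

u = 0.5 gives f = -1, negative; keep [0, 0.5]
u = 0.25 gives f = 0.40625, positive; keep [0.25, 0.5]
u = 0.375 gives f = -0.308594, negative; keep [0.25, 0.375]
u = 0.3125 gives f = 0.0444, positive; keep [0.3125, 0.375]
u = 0.34375 gives f = -0.133, negative; keep [0.3125, 0.34375]
u = 0.328125 gives f = -0.0445, negative; keep [0.3125, 0.328125]
u = 0.3203125 gives f = -0.0001, negative; keep [0.3125, 0.3203125]

[0.3125, 0.3203125]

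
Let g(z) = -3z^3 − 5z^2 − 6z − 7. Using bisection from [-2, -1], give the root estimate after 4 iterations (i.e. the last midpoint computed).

z = -1.5 gives g = 0.875, positive; keep [-1.5, -1]
z = -1.25 gives g = -1.453125, negative; keep [-1.5, -1.25]
z = -1.375 gives g = -0.404297, negative; keep [-1.5, -1.375]
z = -1.4375 gives g = 0.2043, positive; keep [-1.4375, -1.375]

-1.4375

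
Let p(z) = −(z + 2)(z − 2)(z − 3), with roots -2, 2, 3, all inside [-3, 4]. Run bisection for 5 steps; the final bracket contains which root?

-2

midpoint 0.5: p = -9.375 < 0 → [-3, 0.5]
midpoint -1.25: p = -10.359375 < 0 → [-3, -1.25]
midpoint -2.125: p = 2.642578 > 0 → [-2.125, -1.25]
midpoint -1.6875: p = -5.4016 < 0 → [-2.125, -1.6875]
midpoint -1.90625: p = -1.7967 < 0 → [-2.125, -1.90625]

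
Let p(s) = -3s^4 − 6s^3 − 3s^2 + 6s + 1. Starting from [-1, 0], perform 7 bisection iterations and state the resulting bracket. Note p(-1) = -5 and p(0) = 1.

[-0.1640625, -0.15625]

m = -0.5, p(m) = -2.1875 (−); new bracket [-0.5, 0]
m = -0.25, p(m) = -0.605469 (−); new bracket [-0.25, 0]
m = -0.125, p(m) = 0.214111 (+); new bracket [-0.25, -0.125]
m = -0.1875, p(m) = -0.1946 (−); new bracket [-0.1875, -0.125]
m = -0.15625, p(m) = 0.0104 (+); new bracket [-0.1875, -0.15625]
m = -0.171875, p(m) = -0.092 (−); new bracket [-0.171875, -0.15625]
m = -0.1640625, p(m) = -0.0408 (−); new bracket [-0.1640625, -0.15625]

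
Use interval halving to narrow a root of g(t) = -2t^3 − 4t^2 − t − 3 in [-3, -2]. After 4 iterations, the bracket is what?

g(-2.5) = 5.75 > 0, so the root lies in [-2.5, -2]
g(-2.25) = 1.78125 > 0, so the root lies in [-2.25, -2]
g(-2.125) = 0.253906 > 0, so the root lies in [-2.125, -2]
g(-2.0625) = -0.4058 < 0, so the root lies in [-2.125, -2.0625]

[-2.125, -2.0625]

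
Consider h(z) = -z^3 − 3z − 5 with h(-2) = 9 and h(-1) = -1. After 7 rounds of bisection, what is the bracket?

[-1.15625, -1.1484375]

m = -1.5, h(m) = 2.875 (+); new bracket [-1.5, -1]
m = -1.25, h(m) = 0.703125 (+); new bracket [-1.25, -1]
m = -1.125, h(m) = -0.201172 (−); new bracket [-1.25, -1.125]
m = -1.1875, h(m) = 0.2371 (+); new bracket [-1.1875, -1.125]
m = -1.15625, h(m) = 0.0146 (+); new bracket [-1.15625, -1.125]
m = -1.140625, h(m) = -0.0941 (−); new bracket [-1.15625, -1.140625]
m = -1.1484375, h(m) = -0.04 (−); new bracket [-1.15625, -1.1484375]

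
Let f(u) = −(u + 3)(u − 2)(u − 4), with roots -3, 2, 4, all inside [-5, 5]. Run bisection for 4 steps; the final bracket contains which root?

f(0) = -24 < 0, so the root lies in [-5, 0]
f(-2.5) = -14.625 < 0, so the root lies in [-5, -2.5]
f(-3.75) = 33.421875 > 0, so the root lies in [-3.75, -2.5]
f(-3.125) = 4.5645 > 0, so the root lies in [-3.125, -2.5]

-3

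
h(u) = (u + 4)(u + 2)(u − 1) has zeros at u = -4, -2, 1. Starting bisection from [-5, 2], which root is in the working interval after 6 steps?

1

midpoint -1.5: h = -3.125 < 0 → [-1.5, 2]
midpoint 0.25: h = -7.171875 < 0 → [0.25, 2]
midpoint 1.125: h = 2.001953 > 0 → [0.25, 1.125]
midpoint 0.6875: h = -3.9368 < 0 → [0.6875, 1.125]
midpoint 0.90625: h = -1.3368 < 0 → [0.90625, 1.125]
midpoint 1.015625: h = 0.2363 > 0 → [0.90625, 1.015625]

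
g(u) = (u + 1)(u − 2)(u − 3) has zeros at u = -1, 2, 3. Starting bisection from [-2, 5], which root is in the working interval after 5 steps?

-1

u = 1.5 gives g = 1.875, positive; keep [-2, 1.5]
u = -0.25 gives g = 5.484375, positive; keep [-2, -0.25]
u = -1.125 gives g = -1.611328, negative; keep [-1.125, -0.25]
u = -0.6875 gives g = 3.0969, positive; keep [-1.125, -0.6875]
u = -0.90625 gives g = 1.0643, positive; keep [-1.125, -0.90625]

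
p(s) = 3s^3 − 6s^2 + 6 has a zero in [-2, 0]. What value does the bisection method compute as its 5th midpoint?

-0.8125

m = -1, p(m) = -3 (−); new bracket [-1, 0]
m = -0.5, p(m) = 4.125 (+); new bracket [-1, -0.5]
m = -0.75, p(m) = 1.359375 (+); new bracket [-1, -0.75]
m = -0.875, p(m) = -0.6035 (−); new bracket [-0.875, -0.75]
m = -0.8125, p(m) = 0.4299 (+); new bracket [-0.875, -0.8125]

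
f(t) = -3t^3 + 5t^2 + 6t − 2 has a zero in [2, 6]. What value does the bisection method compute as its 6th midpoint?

f(4) = -90 < 0, so the root lies in [2, 4]
f(3) = -20 < 0, so the root lies in [2, 3]
f(2.5) = -2.625 < 0, so the root lies in [2, 2.5]
f(2.25) = 2.6406 > 0, so the root lies in [2.25, 2.5]
f(2.375) = 0.2637 > 0, so the root lies in [2.375, 2.5]
f(2.4375) = -1.1145 < 0, so the root lies in [2.375, 2.4375]

2.4375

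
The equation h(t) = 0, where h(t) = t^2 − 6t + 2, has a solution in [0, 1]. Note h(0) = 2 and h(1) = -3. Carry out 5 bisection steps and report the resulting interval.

[0.34375, 0.375]

h(0.5) = -0.75 < 0, so the root lies in [0, 0.5]
h(0.25) = 0.5625 > 0, so the root lies in [0.25, 0.5]
h(0.375) = -0.109375 < 0, so the root lies in [0.25, 0.375]
h(0.3125) = 0.2227 > 0, so the root lies in [0.3125, 0.375]
h(0.34375) = 0.0557 > 0, so the root lies in [0.34375, 0.375]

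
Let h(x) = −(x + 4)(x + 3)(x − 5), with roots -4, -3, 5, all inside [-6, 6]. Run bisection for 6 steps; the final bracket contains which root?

5

m = 0, h(m) = 60 (+); new bracket [0, 6]
m = 3, h(m) = 84 (+); new bracket [3, 6]
m = 4.5, h(m) = 31.875 (+); new bracket [4.5, 6]
m = 5.25, h(m) = -19.0781 (−); new bracket [4.5, 5.25]
m = 4.875, h(m) = 8.7363 (+); new bracket [4.875, 5.25]
m = 5.0625, h(m) = -4.5667 (−); new bracket [4.875, 5.0625]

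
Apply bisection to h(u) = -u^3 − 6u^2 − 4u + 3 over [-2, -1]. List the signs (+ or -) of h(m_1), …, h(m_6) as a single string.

u = -1.5 gives h = -1.125, negative; keep [-1.5, -1]
u = -1.25 gives h = 0.578125, positive; keep [-1.5, -1.25]
u = -1.375 gives h = -0.244141, negative; keep [-1.375, -1.25]
u = -1.3125 gives h = 0.175, positive; keep [-1.375, -1.3125]
u = -1.34375 gives h = -0.0326, negative; keep [-1.34375, -1.3125]
u = -1.328125 gives h = 0.0717, positive; keep [-1.34375, -1.328125]

-+-+-+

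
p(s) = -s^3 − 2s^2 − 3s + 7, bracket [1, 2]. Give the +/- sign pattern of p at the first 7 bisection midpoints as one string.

m = 1.5, p(m) = -5.375 (−); new bracket [1, 1.5]
m = 1.25, p(m) = -1.828125 (−); new bracket [1, 1.25]
m = 1.125, p(m) = -0.330078 (−); new bracket [1, 1.125]
m = 1.0625, p(m) = 0.3552 (+); new bracket [1.0625, 1.125]
m = 1.09375, p(m) = 0.0177 (+); new bracket [1.09375, 1.125]
m = 1.109375, p(m) = -0.1549 (−); new bracket [1.09375, 1.109375]
m = 1.1015625, p(m) = -0.0682 (−); new bracket [1.09375, 1.1015625]

---++--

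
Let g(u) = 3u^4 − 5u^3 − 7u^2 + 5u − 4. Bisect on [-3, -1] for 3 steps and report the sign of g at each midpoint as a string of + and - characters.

++-

g(-2) = 46 > 0, so the root lies in [-2, -1]
g(-1.5) = 4.8125 > 0, so the root lies in [-1.5, -1]
g(-1.25) = -4.097656 < 0, so the root lies in [-1.5, -1.25]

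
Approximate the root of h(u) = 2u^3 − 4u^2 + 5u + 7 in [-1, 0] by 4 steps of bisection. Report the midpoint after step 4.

-0.8125

h(-0.5) = 3.25 > 0, so the root lies in [-1, -0.5]
h(-0.75) = 0.15625 > 0, so the root lies in [-1, -0.75]
h(-0.875) = -1.777344 < 0, so the root lies in [-0.875, -0.75]
h(-0.8125) = -0.7759 < 0, so the root lies in [-0.8125, -0.75]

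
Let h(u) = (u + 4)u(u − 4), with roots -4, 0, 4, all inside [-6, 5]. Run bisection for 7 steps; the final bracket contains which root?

-4

midpoint -0.5: h = 7.875 > 0 → [-6, -0.5]
midpoint -3.25: h = 17.671875 > 0 → [-6, -3.25]
midpoint -4.625: h = -24.931641 < 0 → [-4.625, -3.25]
midpoint -3.9375: h = 1.9534 > 0 → [-4.625, -3.9375]
midpoint -4.28125: h = -9.9715 < 0 → [-4.28125, -3.9375]
midpoint -4.109375: h = -3.6449 < 0 → [-4.109375, -3.9375]
midpoint -4.0234375: h = -0.7566 < 0 → [-4.0234375, -3.9375]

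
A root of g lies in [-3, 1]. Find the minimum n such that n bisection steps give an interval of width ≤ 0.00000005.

27

Width after n steps is 4/2^n. Need 2^n ≥ 4/0.00000005 = 80000000.
2^26 = 67108864 < 80000000 ≤ 2^27 = 134217728, so n = 27.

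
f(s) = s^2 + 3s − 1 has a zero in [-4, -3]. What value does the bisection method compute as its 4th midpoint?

-3.3125

s = -3.5 gives f = 0.75, positive; keep [-3.5, -3]
s = -3.25 gives f = -0.1875, negative; keep [-3.5, -3.25]
s = -3.375 gives f = 0.265625, positive; keep [-3.375, -3.25]
s = -3.3125 gives f = 0.0352, positive; keep [-3.3125, -3.25]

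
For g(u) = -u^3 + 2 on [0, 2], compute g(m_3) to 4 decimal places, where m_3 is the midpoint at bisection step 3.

g(1) = 1 > 0, so the root lies in [1, 2]
g(1.5) = -1.375 < 0, so the root lies in [1, 1.5]
g(1.25) = 0.046875 > 0, so the root lies in [1.25, 1.5]

0.0469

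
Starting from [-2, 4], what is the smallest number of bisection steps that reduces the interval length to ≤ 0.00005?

17

Width after n steps is 6/2^n. Need 2^n ≥ 6/0.00005 = 120000.
2^16 = 65536 < 120000 ≤ 2^17 = 131072, so n = 17.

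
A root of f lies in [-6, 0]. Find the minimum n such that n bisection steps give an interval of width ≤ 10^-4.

16

Width after n steps is 6/2^n. Need 2^n ≥ 6/10^-4 = 60000.
2^15 = 32768 < 60000 ≤ 2^16 = 65536, so n = 16.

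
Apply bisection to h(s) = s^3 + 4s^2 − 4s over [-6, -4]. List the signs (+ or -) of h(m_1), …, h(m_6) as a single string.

-++-+-

midpoint -5: h = -5 < 0 → [-5, -4]
midpoint -4.5: h = 7.875 > 0 → [-5, -4.5]
midpoint -4.75: h = 2.078125 > 0 → [-5, -4.75]
midpoint -4.875: h = -1.2949 < 0 → [-4.875, -4.75]
midpoint -4.8125: h = 0.4324 > 0 → [-4.875, -4.8125]
midpoint -4.84375: h = -0.421 < 0 → [-4.84375, -4.8125]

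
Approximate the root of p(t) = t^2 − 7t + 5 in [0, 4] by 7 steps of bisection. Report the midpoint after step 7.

p(2) = -5 < 0, so the root lies in [0, 2]
p(1) = -1 < 0, so the root lies in [0, 1]
p(0.5) = 1.75 > 0, so the root lies in [0.5, 1]
p(0.75) = 0.3125 > 0, so the root lies in [0.75, 1]
p(0.875) = -0.3594 < 0, so the root lies in [0.75, 0.875]
p(0.8125) = -0.0273 < 0, so the root lies in [0.75, 0.8125]
p(0.78125) = 0.1416 > 0, so the root lies in [0.78125, 0.8125]

0.78125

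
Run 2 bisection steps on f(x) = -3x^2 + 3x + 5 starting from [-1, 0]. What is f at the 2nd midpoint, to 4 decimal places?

1.0625

x = -0.5 gives f = 2.75, positive; keep [-1, -0.5]
x = -0.75 gives f = 1.0625, positive; keep [-1, -0.75]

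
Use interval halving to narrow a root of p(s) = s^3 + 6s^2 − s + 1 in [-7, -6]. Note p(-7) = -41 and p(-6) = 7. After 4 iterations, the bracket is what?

[-6.25, -6.1875]

p(-6.5) = -13.625 < 0, so the root lies in [-6.5, -6]
p(-6.25) = -2.515625 < 0, so the root lies in [-6.25, -6]
p(-6.125) = 2.435547 > 0, so the root lies in [-6.25, -6.125]
p(-6.1875) = 0.009 > 0, so the root lies in [-6.25, -6.1875]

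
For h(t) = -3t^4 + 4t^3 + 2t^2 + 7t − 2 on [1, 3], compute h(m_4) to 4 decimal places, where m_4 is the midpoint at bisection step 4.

-0.8835

midpoint 2: h = 4 > 0 → [2, 3]
midpoint 2.5: h = -26.6875 < 0 → [2, 2.5]
midpoint 2.25: h = -7.449219 < 0 → [2, 2.25]
midpoint 2.125: h = -0.8835 < 0 → [2, 2.125]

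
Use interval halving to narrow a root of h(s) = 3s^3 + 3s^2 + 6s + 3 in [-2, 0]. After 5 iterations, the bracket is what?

midpoint -1: h = -3 < 0 → [-1, 0]
midpoint -0.5: h = 0.375 > 0 → [-1, -0.5]
midpoint -0.75: h = -1.078125 < 0 → [-0.75, -0.5]
midpoint -0.625: h = -0.3105 < 0 → [-0.625, -0.5]
midpoint -0.5625: h = 0.0403 > 0 → [-0.625, -0.5625]

[-0.625, -0.5625]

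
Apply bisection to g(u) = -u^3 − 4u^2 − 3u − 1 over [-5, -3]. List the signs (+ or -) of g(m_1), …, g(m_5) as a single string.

m = -4, g(m) = 11 (+); new bracket [-4, -3]
m = -3.5, g(m) = 3.375 (+); new bracket [-3.5, -3]
m = -3.25, g(m) = 0.828125 (+); new bracket [-3.25, -3]
m = -3.125, g(m) = -0.1699 (−); new bracket [-3.25, -3.125]
m = -3.1875, g(m) = 0.3074 (+); new bracket [-3.1875, -3.125]

+++-+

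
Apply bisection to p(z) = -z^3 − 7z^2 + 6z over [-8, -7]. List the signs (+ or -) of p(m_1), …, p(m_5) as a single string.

--+++

p(-7.5) = -16.875 < 0, so the root lies in [-8, -7.5]
p(-7.75) = -1.453125 < 0, so the root lies in [-8, -7.75]
p(-7.875) = 7.013672 > 0, so the root lies in [-7.875, -7.75]
p(-7.8125) = 2.7161 > 0, so the root lies in [-7.8125, -7.75]
p(-7.78125) = 0.6155 > 0, so the root lies in [-7.78125, -7.75]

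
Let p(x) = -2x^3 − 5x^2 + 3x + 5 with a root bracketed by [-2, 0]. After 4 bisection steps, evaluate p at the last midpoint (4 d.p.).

-0.1133

x = -1 gives p = -1, negative; keep [-1, 0]
x = -0.5 gives p = 2.5, positive; keep [-1, -0.5]
x = -0.75 gives p = 0.78125, positive; keep [-1, -0.75]
x = -0.875 gives p = -0.1133, negative; keep [-0.875, -0.75]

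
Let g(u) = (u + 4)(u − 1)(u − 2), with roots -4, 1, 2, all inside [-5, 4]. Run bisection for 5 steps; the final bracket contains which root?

m = -0.5, g(m) = 13.125 (+); new bracket [-5, -0.5]
m = -2.75, g(m) = 22.265625 (+); new bracket [-5, -2.75]
m = -3.875, g(m) = 3.580078 (+); new bracket [-5, -3.875]
m = -4.4375, g(m) = -15.3142 (−); new bracket [-4.4375, -3.875]
m = -4.15625, g(m) = -4.9599 (−); new bracket [-4.15625, -3.875]

-4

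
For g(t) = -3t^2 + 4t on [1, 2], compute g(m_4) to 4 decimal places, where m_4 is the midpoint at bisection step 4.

t = 1.5 gives g = -0.75, negative; keep [1, 1.5]
t = 1.25 gives g = 0.3125, positive; keep [1.25, 1.5]
t = 1.375 gives g = -0.171875, negative; keep [1.25, 1.375]
t = 1.3125 gives g = 0.082, positive; keep [1.3125, 1.375]

0.0820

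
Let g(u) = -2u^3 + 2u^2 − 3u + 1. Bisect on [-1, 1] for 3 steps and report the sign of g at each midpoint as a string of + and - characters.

midpoint 0: g = 1 > 0 → [0, 1]
midpoint 0.5: g = -0.25 < 0 → [0, 0.5]
midpoint 0.25: g = 0.34375 > 0 → [0.25, 0.5]

+-+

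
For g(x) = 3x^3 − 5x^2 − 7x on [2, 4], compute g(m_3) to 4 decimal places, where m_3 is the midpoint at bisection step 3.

g(3) = 15 > 0, so the root lies in [2, 3]
g(2.5) = -1.875 < 0, so the root lies in [2.5, 3]
g(2.75) = 5.328125 > 0, so the root lies in [2.5, 2.75]

5.3281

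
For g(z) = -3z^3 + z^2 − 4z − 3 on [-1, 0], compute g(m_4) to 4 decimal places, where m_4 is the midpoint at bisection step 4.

0.1003

midpoint -0.5: g = -0.375 < 0 → [-1, -0.5]
midpoint -0.75: g = 1.828125 > 0 → [-0.75, -0.5]
midpoint -0.625: g = 0.623047 > 0 → [-0.625, -0.5]
midpoint -0.5625: g = 0.1003 > 0 → [-0.5625, -0.5]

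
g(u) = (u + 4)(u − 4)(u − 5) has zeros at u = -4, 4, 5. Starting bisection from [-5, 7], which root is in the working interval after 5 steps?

u = 1 gives g = 60, positive; keep [-5, 1]
u = -2 gives g = 84, positive; keep [-5, -2]
u = -3.5 gives g = 31.875, positive; keep [-5, -3.5]
u = -4.25 gives g = -19.0781, negative; keep [-4.25, -3.5]
u = -3.875 gives g = 8.7363, positive; keep [-4.25, -3.875]

-4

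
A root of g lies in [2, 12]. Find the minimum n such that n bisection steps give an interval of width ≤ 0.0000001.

27

Width after n steps is 10/2^n. Need 2^n ≥ 10/0.0000001 = 100000000.
2^26 = 67108864 < 100000000 ≤ 2^27 = 134217728, so n = 27.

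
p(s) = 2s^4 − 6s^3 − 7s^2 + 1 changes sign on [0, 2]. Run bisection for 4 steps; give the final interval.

midpoint 1: p = -10 < 0 → [0, 1]
midpoint 0.5: p = -1.375 < 0 → [0, 0.5]
midpoint 0.25: p = 0.476562 > 0 → [0.25, 0.5]
midpoint 0.375: p = -0.2612 < 0 → [0.25, 0.375]

[0.25, 0.375]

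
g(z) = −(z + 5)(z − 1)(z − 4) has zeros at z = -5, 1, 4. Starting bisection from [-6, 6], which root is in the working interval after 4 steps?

midpoint 0: g = -20 < 0 → [-6, 0]
midpoint -3: g = -56 < 0 → [-6, -3]
midpoint -4.5: g = -23.375 < 0 → [-6, -4.5]
midpoint -5.25: g = 14.4531 > 0 → [-5.25, -4.5]

-5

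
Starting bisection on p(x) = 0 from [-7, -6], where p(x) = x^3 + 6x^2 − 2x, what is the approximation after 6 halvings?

-6.328125

midpoint -6.5: p = -8.125 < 0 → [-6.5, -6]
midpoint -6.25: p = 2.734375 > 0 → [-6.5, -6.25]
midpoint -6.375: p = -2.490234 < 0 → [-6.375, -6.25]
midpoint -6.3125: p = 0.1726 > 0 → [-6.375, -6.3125]
midpoint -6.34375: p = -1.1461 < 0 → [-6.34375, -6.3125]
midpoint -6.328125: p = -0.4836 < 0 → [-6.328125, -6.3125]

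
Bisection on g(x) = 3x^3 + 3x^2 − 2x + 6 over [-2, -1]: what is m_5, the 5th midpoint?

-1.90625

m = -1.5, g(m) = 5.625 (+); new bracket [-2, -1.5]
m = -1.75, g(m) = 2.609375 (+); new bracket [-2, -1.75]
m = -1.875, g(m) = 0.521484 (+); new bracket [-2, -1.875]
m = -1.9375, g(m) = -0.6829 (−); new bracket [-1.9375, -1.875]
m = -1.90625, g(m) = -0.0669 (−); new bracket [-1.90625, -1.875]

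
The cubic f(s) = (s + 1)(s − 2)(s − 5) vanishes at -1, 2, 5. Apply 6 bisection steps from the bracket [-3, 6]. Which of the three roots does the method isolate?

f(1.5) = 4.375 > 0, so the root lies in [-3, 1.5]
f(-0.75) = 3.953125 > 0, so the root lies in [-3, -0.75]
f(-1.875) = -23.310547 < 0, so the root lies in [-1.875, -0.75]
f(-1.3125) = -6.5344 < 0, so the root lies in [-1.3125, -0.75]
f(-1.03125) = -0.5713 < 0, so the root lies in [-1.03125, -0.75]
f(-0.890625) = 1.8624 > 0, so the root lies in [-1.03125, -0.890625]

-1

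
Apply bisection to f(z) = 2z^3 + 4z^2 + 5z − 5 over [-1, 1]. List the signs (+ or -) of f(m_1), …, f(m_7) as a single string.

--++---

midpoint 0: f = -5 < 0 → [0, 1]
midpoint 0.5: f = -1.25 < 0 → [0.5, 1]
midpoint 0.75: f = 1.84375 > 0 → [0.5, 0.75]
midpoint 0.625: f = 0.1758 > 0 → [0.5, 0.625]
midpoint 0.5625: f = -0.5659 < 0 → [0.5625, 0.625]
midpoint 0.59375: f = -0.2025 < 0 → [0.59375, 0.625]
midpoint 0.609375: f = -0.0152 < 0 → [0.609375, 0.625]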